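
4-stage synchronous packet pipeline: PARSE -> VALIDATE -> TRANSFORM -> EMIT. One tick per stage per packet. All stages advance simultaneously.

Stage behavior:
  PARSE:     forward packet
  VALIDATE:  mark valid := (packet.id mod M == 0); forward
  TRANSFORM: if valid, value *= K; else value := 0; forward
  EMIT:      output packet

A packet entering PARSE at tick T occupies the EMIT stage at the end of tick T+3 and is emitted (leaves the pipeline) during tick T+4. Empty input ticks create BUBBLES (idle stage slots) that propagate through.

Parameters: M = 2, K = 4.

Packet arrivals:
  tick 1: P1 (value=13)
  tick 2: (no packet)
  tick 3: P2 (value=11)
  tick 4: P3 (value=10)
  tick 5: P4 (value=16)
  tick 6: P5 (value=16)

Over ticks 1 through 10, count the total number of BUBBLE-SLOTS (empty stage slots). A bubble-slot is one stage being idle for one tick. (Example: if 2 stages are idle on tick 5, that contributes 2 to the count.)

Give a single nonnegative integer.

Tick 1: [PARSE:P1(v=13,ok=F), VALIDATE:-, TRANSFORM:-, EMIT:-] out:-; bubbles=3
Tick 2: [PARSE:-, VALIDATE:P1(v=13,ok=F), TRANSFORM:-, EMIT:-] out:-; bubbles=3
Tick 3: [PARSE:P2(v=11,ok=F), VALIDATE:-, TRANSFORM:P1(v=0,ok=F), EMIT:-] out:-; bubbles=2
Tick 4: [PARSE:P3(v=10,ok=F), VALIDATE:P2(v=11,ok=T), TRANSFORM:-, EMIT:P1(v=0,ok=F)] out:-; bubbles=1
Tick 5: [PARSE:P4(v=16,ok=F), VALIDATE:P3(v=10,ok=F), TRANSFORM:P2(v=44,ok=T), EMIT:-] out:P1(v=0); bubbles=1
Tick 6: [PARSE:P5(v=16,ok=F), VALIDATE:P4(v=16,ok=T), TRANSFORM:P3(v=0,ok=F), EMIT:P2(v=44,ok=T)] out:-; bubbles=0
Tick 7: [PARSE:-, VALIDATE:P5(v=16,ok=F), TRANSFORM:P4(v=64,ok=T), EMIT:P3(v=0,ok=F)] out:P2(v=44); bubbles=1
Tick 8: [PARSE:-, VALIDATE:-, TRANSFORM:P5(v=0,ok=F), EMIT:P4(v=64,ok=T)] out:P3(v=0); bubbles=2
Tick 9: [PARSE:-, VALIDATE:-, TRANSFORM:-, EMIT:P5(v=0,ok=F)] out:P4(v=64); bubbles=3
Tick 10: [PARSE:-, VALIDATE:-, TRANSFORM:-, EMIT:-] out:P5(v=0); bubbles=4
Total bubble-slots: 20

Answer: 20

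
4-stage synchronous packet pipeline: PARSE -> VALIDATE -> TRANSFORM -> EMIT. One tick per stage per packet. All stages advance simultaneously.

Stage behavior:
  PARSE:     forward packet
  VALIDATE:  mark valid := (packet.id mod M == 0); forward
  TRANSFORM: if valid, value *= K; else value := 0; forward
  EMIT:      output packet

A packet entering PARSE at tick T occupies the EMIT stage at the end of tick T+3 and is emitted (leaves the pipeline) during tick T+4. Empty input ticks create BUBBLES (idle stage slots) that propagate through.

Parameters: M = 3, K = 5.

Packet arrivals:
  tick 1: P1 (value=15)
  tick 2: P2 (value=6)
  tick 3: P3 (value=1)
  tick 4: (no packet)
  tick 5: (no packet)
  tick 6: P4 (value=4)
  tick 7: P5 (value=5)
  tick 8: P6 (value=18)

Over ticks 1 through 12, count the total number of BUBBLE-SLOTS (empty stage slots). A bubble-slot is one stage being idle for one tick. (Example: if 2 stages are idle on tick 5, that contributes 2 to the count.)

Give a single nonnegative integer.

Tick 1: [PARSE:P1(v=15,ok=F), VALIDATE:-, TRANSFORM:-, EMIT:-] out:-; bubbles=3
Tick 2: [PARSE:P2(v=6,ok=F), VALIDATE:P1(v=15,ok=F), TRANSFORM:-, EMIT:-] out:-; bubbles=2
Tick 3: [PARSE:P3(v=1,ok=F), VALIDATE:P2(v=6,ok=F), TRANSFORM:P1(v=0,ok=F), EMIT:-] out:-; bubbles=1
Tick 4: [PARSE:-, VALIDATE:P3(v=1,ok=T), TRANSFORM:P2(v=0,ok=F), EMIT:P1(v=0,ok=F)] out:-; bubbles=1
Tick 5: [PARSE:-, VALIDATE:-, TRANSFORM:P3(v=5,ok=T), EMIT:P2(v=0,ok=F)] out:P1(v=0); bubbles=2
Tick 6: [PARSE:P4(v=4,ok=F), VALIDATE:-, TRANSFORM:-, EMIT:P3(v=5,ok=T)] out:P2(v=0); bubbles=2
Tick 7: [PARSE:P5(v=5,ok=F), VALIDATE:P4(v=4,ok=F), TRANSFORM:-, EMIT:-] out:P3(v=5); bubbles=2
Tick 8: [PARSE:P6(v=18,ok=F), VALIDATE:P5(v=5,ok=F), TRANSFORM:P4(v=0,ok=F), EMIT:-] out:-; bubbles=1
Tick 9: [PARSE:-, VALIDATE:P6(v=18,ok=T), TRANSFORM:P5(v=0,ok=F), EMIT:P4(v=0,ok=F)] out:-; bubbles=1
Tick 10: [PARSE:-, VALIDATE:-, TRANSFORM:P6(v=90,ok=T), EMIT:P5(v=0,ok=F)] out:P4(v=0); bubbles=2
Tick 11: [PARSE:-, VALIDATE:-, TRANSFORM:-, EMIT:P6(v=90,ok=T)] out:P5(v=0); bubbles=3
Tick 12: [PARSE:-, VALIDATE:-, TRANSFORM:-, EMIT:-] out:P6(v=90); bubbles=4
Total bubble-slots: 24

Answer: 24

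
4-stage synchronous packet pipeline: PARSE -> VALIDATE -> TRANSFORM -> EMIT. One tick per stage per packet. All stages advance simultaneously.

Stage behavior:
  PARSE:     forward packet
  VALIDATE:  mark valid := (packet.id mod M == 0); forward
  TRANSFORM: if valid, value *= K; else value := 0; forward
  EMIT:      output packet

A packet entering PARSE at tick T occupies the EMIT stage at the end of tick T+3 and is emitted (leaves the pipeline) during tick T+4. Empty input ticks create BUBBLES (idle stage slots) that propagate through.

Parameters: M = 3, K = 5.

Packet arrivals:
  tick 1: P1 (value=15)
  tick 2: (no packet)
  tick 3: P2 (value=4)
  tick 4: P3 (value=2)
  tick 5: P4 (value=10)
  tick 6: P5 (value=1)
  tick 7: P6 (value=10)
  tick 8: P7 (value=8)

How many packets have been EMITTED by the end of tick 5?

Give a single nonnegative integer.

Answer: 1

Derivation:
Tick 1: [PARSE:P1(v=15,ok=F), VALIDATE:-, TRANSFORM:-, EMIT:-] out:-; in:P1
Tick 2: [PARSE:-, VALIDATE:P1(v=15,ok=F), TRANSFORM:-, EMIT:-] out:-; in:-
Tick 3: [PARSE:P2(v=4,ok=F), VALIDATE:-, TRANSFORM:P1(v=0,ok=F), EMIT:-] out:-; in:P2
Tick 4: [PARSE:P3(v=2,ok=F), VALIDATE:P2(v=4,ok=F), TRANSFORM:-, EMIT:P1(v=0,ok=F)] out:-; in:P3
Tick 5: [PARSE:P4(v=10,ok=F), VALIDATE:P3(v=2,ok=T), TRANSFORM:P2(v=0,ok=F), EMIT:-] out:P1(v=0); in:P4
Emitted by tick 5: ['P1']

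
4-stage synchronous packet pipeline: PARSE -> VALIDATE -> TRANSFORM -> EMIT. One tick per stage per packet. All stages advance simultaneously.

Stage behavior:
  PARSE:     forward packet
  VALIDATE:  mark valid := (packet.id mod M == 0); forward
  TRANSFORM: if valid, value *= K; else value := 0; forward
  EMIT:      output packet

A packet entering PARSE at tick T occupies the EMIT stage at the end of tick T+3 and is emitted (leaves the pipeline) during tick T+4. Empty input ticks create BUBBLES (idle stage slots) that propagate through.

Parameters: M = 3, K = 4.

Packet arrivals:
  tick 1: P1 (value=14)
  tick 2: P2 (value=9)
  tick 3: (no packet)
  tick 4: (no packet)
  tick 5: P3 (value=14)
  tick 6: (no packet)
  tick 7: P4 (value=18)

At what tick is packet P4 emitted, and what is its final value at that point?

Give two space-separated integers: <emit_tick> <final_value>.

Tick 1: [PARSE:P1(v=14,ok=F), VALIDATE:-, TRANSFORM:-, EMIT:-] out:-; in:P1
Tick 2: [PARSE:P2(v=9,ok=F), VALIDATE:P1(v=14,ok=F), TRANSFORM:-, EMIT:-] out:-; in:P2
Tick 3: [PARSE:-, VALIDATE:P2(v=9,ok=F), TRANSFORM:P1(v=0,ok=F), EMIT:-] out:-; in:-
Tick 4: [PARSE:-, VALIDATE:-, TRANSFORM:P2(v=0,ok=F), EMIT:P1(v=0,ok=F)] out:-; in:-
Tick 5: [PARSE:P3(v=14,ok=F), VALIDATE:-, TRANSFORM:-, EMIT:P2(v=0,ok=F)] out:P1(v=0); in:P3
Tick 6: [PARSE:-, VALIDATE:P3(v=14,ok=T), TRANSFORM:-, EMIT:-] out:P2(v=0); in:-
Tick 7: [PARSE:P4(v=18,ok=F), VALIDATE:-, TRANSFORM:P3(v=56,ok=T), EMIT:-] out:-; in:P4
Tick 8: [PARSE:-, VALIDATE:P4(v=18,ok=F), TRANSFORM:-, EMIT:P3(v=56,ok=T)] out:-; in:-
Tick 9: [PARSE:-, VALIDATE:-, TRANSFORM:P4(v=0,ok=F), EMIT:-] out:P3(v=56); in:-
Tick 10: [PARSE:-, VALIDATE:-, TRANSFORM:-, EMIT:P4(v=0,ok=F)] out:-; in:-
Tick 11: [PARSE:-, VALIDATE:-, TRANSFORM:-, EMIT:-] out:P4(v=0); in:-
P4: arrives tick 7, valid=False (id=4, id%3=1), emit tick 11, final value 0

Answer: 11 0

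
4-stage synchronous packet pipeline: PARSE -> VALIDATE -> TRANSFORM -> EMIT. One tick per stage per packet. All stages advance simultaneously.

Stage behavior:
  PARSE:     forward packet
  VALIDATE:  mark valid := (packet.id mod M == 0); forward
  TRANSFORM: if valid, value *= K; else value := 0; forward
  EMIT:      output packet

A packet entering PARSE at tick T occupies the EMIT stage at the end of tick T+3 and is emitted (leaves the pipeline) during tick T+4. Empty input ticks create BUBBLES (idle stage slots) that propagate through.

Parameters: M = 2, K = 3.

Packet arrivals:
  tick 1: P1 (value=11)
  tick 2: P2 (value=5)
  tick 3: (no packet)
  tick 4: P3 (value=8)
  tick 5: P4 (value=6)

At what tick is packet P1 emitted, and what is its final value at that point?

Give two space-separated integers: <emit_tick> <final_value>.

Answer: 5 0

Derivation:
Tick 1: [PARSE:P1(v=11,ok=F), VALIDATE:-, TRANSFORM:-, EMIT:-] out:-; in:P1
Tick 2: [PARSE:P2(v=5,ok=F), VALIDATE:P1(v=11,ok=F), TRANSFORM:-, EMIT:-] out:-; in:P2
Tick 3: [PARSE:-, VALIDATE:P2(v=5,ok=T), TRANSFORM:P1(v=0,ok=F), EMIT:-] out:-; in:-
Tick 4: [PARSE:P3(v=8,ok=F), VALIDATE:-, TRANSFORM:P2(v=15,ok=T), EMIT:P1(v=0,ok=F)] out:-; in:P3
Tick 5: [PARSE:P4(v=6,ok=F), VALIDATE:P3(v=8,ok=F), TRANSFORM:-, EMIT:P2(v=15,ok=T)] out:P1(v=0); in:P4
Tick 6: [PARSE:-, VALIDATE:P4(v=6,ok=T), TRANSFORM:P3(v=0,ok=F), EMIT:-] out:P2(v=15); in:-
Tick 7: [PARSE:-, VALIDATE:-, TRANSFORM:P4(v=18,ok=T), EMIT:P3(v=0,ok=F)] out:-; in:-
Tick 8: [PARSE:-, VALIDATE:-, TRANSFORM:-, EMIT:P4(v=18,ok=T)] out:P3(v=0); in:-
Tick 9: [PARSE:-, VALIDATE:-, TRANSFORM:-, EMIT:-] out:P4(v=18); in:-
P1: arrives tick 1, valid=False (id=1, id%2=1), emit tick 5, final value 0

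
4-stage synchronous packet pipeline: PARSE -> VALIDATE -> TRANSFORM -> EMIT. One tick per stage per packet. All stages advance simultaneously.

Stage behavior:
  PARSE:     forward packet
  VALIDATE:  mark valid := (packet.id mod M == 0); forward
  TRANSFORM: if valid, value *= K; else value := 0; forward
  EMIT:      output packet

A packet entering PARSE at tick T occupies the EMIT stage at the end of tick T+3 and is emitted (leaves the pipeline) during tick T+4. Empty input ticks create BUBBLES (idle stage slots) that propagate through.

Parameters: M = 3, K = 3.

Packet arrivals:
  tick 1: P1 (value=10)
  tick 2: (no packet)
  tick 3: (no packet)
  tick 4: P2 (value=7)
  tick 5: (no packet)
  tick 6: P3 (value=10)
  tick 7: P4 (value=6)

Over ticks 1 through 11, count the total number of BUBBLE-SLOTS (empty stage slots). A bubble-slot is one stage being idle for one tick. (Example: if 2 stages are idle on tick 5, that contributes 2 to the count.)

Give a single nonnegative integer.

Tick 1: [PARSE:P1(v=10,ok=F), VALIDATE:-, TRANSFORM:-, EMIT:-] out:-; bubbles=3
Tick 2: [PARSE:-, VALIDATE:P1(v=10,ok=F), TRANSFORM:-, EMIT:-] out:-; bubbles=3
Tick 3: [PARSE:-, VALIDATE:-, TRANSFORM:P1(v=0,ok=F), EMIT:-] out:-; bubbles=3
Tick 4: [PARSE:P2(v=7,ok=F), VALIDATE:-, TRANSFORM:-, EMIT:P1(v=0,ok=F)] out:-; bubbles=2
Tick 5: [PARSE:-, VALIDATE:P2(v=7,ok=F), TRANSFORM:-, EMIT:-] out:P1(v=0); bubbles=3
Tick 6: [PARSE:P3(v=10,ok=F), VALIDATE:-, TRANSFORM:P2(v=0,ok=F), EMIT:-] out:-; bubbles=2
Tick 7: [PARSE:P4(v=6,ok=F), VALIDATE:P3(v=10,ok=T), TRANSFORM:-, EMIT:P2(v=0,ok=F)] out:-; bubbles=1
Tick 8: [PARSE:-, VALIDATE:P4(v=6,ok=F), TRANSFORM:P3(v=30,ok=T), EMIT:-] out:P2(v=0); bubbles=2
Tick 9: [PARSE:-, VALIDATE:-, TRANSFORM:P4(v=0,ok=F), EMIT:P3(v=30,ok=T)] out:-; bubbles=2
Tick 10: [PARSE:-, VALIDATE:-, TRANSFORM:-, EMIT:P4(v=0,ok=F)] out:P3(v=30); bubbles=3
Tick 11: [PARSE:-, VALIDATE:-, TRANSFORM:-, EMIT:-] out:P4(v=0); bubbles=4
Total bubble-slots: 28

Answer: 28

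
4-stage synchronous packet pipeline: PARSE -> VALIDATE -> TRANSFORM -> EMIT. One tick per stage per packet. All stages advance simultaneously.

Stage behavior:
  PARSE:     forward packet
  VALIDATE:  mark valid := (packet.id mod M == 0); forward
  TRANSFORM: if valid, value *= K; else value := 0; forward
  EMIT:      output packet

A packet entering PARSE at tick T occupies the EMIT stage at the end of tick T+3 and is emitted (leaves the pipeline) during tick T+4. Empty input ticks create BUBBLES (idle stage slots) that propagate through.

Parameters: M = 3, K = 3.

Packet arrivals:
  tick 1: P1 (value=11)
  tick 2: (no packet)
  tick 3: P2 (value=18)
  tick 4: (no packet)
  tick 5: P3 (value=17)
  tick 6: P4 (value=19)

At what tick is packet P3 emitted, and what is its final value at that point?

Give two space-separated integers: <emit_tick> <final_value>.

Tick 1: [PARSE:P1(v=11,ok=F), VALIDATE:-, TRANSFORM:-, EMIT:-] out:-; in:P1
Tick 2: [PARSE:-, VALIDATE:P1(v=11,ok=F), TRANSFORM:-, EMIT:-] out:-; in:-
Tick 3: [PARSE:P2(v=18,ok=F), VALIDATE:-, TRANSFORM:P1(v=0,ok=F), EMIT:-] out:-; in:P2
Tick 4: [PARSE:-, VALIDATE:P2(v=18,ok=F), TRANSFORM:-, EMIT:P1(v=0,ok=F)] out:-; in:-
Tick 5: [PARSE:P3(v=17,ok=F), VALIDATE:-, TRANSFORM:P2(v=0,ok=F), EMIT:-] out:P1(v=0); in:P3
Tick 6: [PARSE:P4(v=19,ok=F), VALIDATE:P3(v=17,ok=T), TRANSFORM:-, EMIT:P2(v=0,ok=F)] out:-; in:P4
Tick 7: [PARSE:-, VALIDATE:P4(v=19,ok=F), TRANSFORM:P3(v=51,ok=T), EMIT:-] out:P2(v=0); in:-
Tick 8: [PARSE:-, VALIDATE:-, TRANSFORM:P4(v=0,ok=F), EMIT:P3(v=51,ok=T)] out:-; in:-
Tick 9: [PARSE:-, VALIDATE:-, TRANSFORM:-, EMIT:P4(v=0,ok=F)] out:P3(v=51); in:-
Tick 10: [PARSE:-, VALIDATE:-, TRANSFORM:-, EMIT:-] out:P4(v=0); in:-
P3: arrives tick 5, valid=True (id=3, id%3=0), emit tick 9, final value 51

Answer: 9 51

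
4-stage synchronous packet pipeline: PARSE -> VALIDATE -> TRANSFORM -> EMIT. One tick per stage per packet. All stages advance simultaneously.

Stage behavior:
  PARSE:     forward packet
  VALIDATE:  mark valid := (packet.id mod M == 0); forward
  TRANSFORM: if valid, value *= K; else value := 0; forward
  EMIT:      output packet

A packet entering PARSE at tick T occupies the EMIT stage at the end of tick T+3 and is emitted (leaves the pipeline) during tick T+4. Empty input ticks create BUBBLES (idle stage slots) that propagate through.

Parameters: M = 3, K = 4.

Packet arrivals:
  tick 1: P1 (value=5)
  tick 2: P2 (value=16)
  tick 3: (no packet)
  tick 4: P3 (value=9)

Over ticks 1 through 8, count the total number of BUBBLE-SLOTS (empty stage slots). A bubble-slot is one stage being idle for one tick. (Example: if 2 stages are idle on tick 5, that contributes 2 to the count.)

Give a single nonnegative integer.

Tick 1: [PARSE:P1(v=5,ok=F), VALIDATE:-, TRANSFORM:-, EMIT:-] out:-; bubbles=3
Tick 2: [PARSE:P2(v=16,ok=F), VALIDATE:P1(v=5,ok=F), TRANSFORM:-, EMIT:-] out:-; bubbles=2
Tick 3: [PARSE:-, VALIDATE:P2(v=16,ok=F), TRANSFORM:P1(v=0,ok=F), EMIT:-] out:-; bubbles=2
Tick 4: [PARSE:P3(v=9,ok=F), VALIDATE:-, TRANSFORM:P2(v=0,ok=F), EMIT:P1(v=0,ok=F)] out:-; bubbles=1
Tick 5: [PARSE:-, VALIDATE:P3(v=9,ok=T), TRANSFORM:-, EMIT:P2(v=0,ok=F)] out:P1(v=0); bubbles=2
Tick 6: [PARSE:-, VALIDATE:-, TRANSFORM:P3(v=36,ok=T), EMIT:-] out:P2(v=0); bubbles=3
Tick 7: [PARSE:-, VALIDATE:-, TRANSFORM:-, EMIT:P3(v=36,ok=T)] out:-; bubbles=3
Tick 8: [PARSE:-, VALIDATE:-, TRANSFORM:-, EMIT:-] out:P3(v=36); bubbles=4
Total bubble-slots: 20

Answer: 20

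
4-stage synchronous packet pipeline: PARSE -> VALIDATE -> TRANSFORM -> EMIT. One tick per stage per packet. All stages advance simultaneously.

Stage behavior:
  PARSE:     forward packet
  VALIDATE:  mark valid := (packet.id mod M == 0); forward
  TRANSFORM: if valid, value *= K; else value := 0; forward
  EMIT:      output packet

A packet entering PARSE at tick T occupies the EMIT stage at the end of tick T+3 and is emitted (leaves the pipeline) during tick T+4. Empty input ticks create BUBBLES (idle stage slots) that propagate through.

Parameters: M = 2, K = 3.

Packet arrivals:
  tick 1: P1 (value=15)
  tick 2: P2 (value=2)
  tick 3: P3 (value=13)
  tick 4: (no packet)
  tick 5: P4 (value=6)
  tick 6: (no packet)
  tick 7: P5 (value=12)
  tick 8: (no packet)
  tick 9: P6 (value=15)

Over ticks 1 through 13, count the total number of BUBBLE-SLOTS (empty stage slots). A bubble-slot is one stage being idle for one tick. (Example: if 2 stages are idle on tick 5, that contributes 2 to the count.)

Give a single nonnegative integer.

Answer: 28

Derivation:
Tick 1: [PARSE:P1(v=15,ok=F), VALIDATE:-, TRANSFORM:-, EMIT:-] out:-; bubbles=3
Tick 2: [PARSE:P2(v=2,ok=F), VALIDATE:P1(v=15,ok=F), TRANSFORM:-, EMIT:-] out:-; bubbles=2
Tick 3: [PARSE:P3(v=13,ok=F), VALIDATE:P2(v=2,ok=T), TRANSFORM:P1(v=0,ok=F), EMIT:-] out:-; bubbles=1
Tick 4: [PARSE:-, VALIDATE:P3(v=13,ok=F), TRANSFORM:P2(v=6,ok=T), EMIT:P1(v=0,ok=F)] out:-; bubbles=1
Tick 5: [PARSE:P4(v=6,ok=F), VALIDATE:-, TRANSFORM:P3(v=0,ok=F), EMIT:P2(v=6,ok=T)] out:P1(v=0); bubbles=1
Tick 6: [PARSE:-, VALIDATE:P4(v=6,ok=T), TRANSFORM:-, EMIT:P3(v=0,ok=F)] out:P2(v=6); bubbles=2
Tick 7: [PARSE:P5(v=12,ok=F), VALIDATE:-, TRANSFORM:P4(v=18,ok=T), EMIT:-] out:P3(v=0); bubbles=2
Tick 8: [PARSE:-, VALIDATE:P5(v=12,ok=F), TRANSFORM:-, EMIT:P4(v=18,ok=T)] out:-; bubbles=2
Tick 9: [PARSE:P6(v=15,ok=F), VALIDATE:-, TRANSFORM:P5(v=0,ok=F), EMIT:-] out:P4(v=18); bubbles=2
Tick 10: [PARSE:-, VALIDATE:P6(v=15,ok=T), TRANSFORM:-, EMIT:P5(v=0,ok=F)] out:-; bubbles=2
Tick 11: [PARSE:-, VALIDATE:-, TRANSFORM:P6(v=45,ok=T), EMIT:-] out:P5(v=0); bubbles=3
Tick 12: [PARSE:-, VALIDATE:-, TRANSFORM:-, EMIT:P6(v=45,ok=T)] out:-; bubbles=3
Tick 13: [PARSE:-, VALIDATE:-, TRANSFORM:-, EMIT:-] out:P6(v=45); bubbles=4
Total bubble-slots: 28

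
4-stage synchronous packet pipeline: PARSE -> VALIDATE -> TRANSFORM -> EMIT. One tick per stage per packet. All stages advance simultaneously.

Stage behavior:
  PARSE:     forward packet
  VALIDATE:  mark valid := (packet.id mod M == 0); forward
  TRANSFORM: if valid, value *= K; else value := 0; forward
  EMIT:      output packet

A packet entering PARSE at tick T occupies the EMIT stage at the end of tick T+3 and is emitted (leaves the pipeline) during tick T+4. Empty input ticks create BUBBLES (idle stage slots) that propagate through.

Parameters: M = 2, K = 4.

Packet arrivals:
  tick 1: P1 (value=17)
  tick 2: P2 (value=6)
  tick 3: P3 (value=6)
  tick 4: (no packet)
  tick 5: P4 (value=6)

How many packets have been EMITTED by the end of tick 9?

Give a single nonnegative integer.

Tick 1: [PARSE:P1(v=17,ok=F), VALIDATE:-, TRANSFORM:-, EMIT:-] out:-; in:P1
Tick 2: [PARSE:P2(v=6,ok=F), VALIDATE:P1(v=17,ok=F), TRANSFORM:-, EMIT:-] out:-; in:P2
Tick 3: [PARSE:P3(v=6,ok=F), VALIDATE:P2(v=6,ok=T), TRANSFORM:P1(v=0,ok=F), EMIT:-] out:-; in:P3
Tick 4: [PARSE:-, VALIDATE:P3(v=6,ok=F), TRANSFORM:P2(v=24,ok=T), EMIT:P1(v=0,ok=F)] out:-; in:-
Tick 5: [PARSE:P4(v=6,ok=F), VALIDATE:-, TRANSFORM:P3(v=0,ok=F), EMIT:P2(v=24,ok=T)] out:P1(v=0); in:P4
Tick 6: [PARSE:-, VALIDATE:P4(v=6,ok=T), TRANSFORM:-, EMIT:P3(v=0,ok=F)] out:P2(v=24); in:-
Tick 7: [PARSE:-, VALIDATE:-, TRANSFORM:P4(v=24,ok=T), EMIT:-] out:P3(v=0); in:-
Tick 8: [PARSE:-, VALIDATE:-, TRANSFORM:-, EMIT:P4(v=24,ok=T)] out:-; in:-
Tick 9: [PARSE:-, VALIDATE:-, TRANSFORM:-, EMIT:-] out:P4(v=24); in:-
Emitted by tick 9: ['P1', 'P2', 'P3', 'P4']

Answer: 4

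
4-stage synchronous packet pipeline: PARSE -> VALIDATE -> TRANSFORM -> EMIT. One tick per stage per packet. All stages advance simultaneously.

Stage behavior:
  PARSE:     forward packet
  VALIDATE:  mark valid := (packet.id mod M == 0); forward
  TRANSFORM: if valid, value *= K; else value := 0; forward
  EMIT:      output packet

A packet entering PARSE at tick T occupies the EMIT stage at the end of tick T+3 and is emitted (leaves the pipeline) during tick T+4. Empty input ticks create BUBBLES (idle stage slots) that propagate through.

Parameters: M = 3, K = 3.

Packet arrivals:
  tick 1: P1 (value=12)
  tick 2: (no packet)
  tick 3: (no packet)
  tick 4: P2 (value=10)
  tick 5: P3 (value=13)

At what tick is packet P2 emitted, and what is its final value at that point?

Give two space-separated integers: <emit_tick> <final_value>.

Answer: 8 0

Derivation:
Tick 1: [PARSE:P1(v=12,ok=F), VALIDATE:-, TRANSFORM:-, EMIT:-] out:-; in:P1
Tick 2: [PARSE:-, VALIDATE:P1(v=12,ok=F), TRANSFORM:-, EMIT:-] out:-; in:-
Tick 3: [PARSE:-, VALIDATE:-, TRANSFORM:P1(v=0,ok=F), EMIT:-] out:-; in:-
Tick 4: [PARSE:P2(v=10,ok=F), VALIDATE:-, TRANSFORM:-, EMIT:P1(v=0,ok=F)] out:-; in:P2
Tick 5: [PARSE:P3(v=13,ok=F), VALIDATE:P2(v=10,ok=F), TRANSFORM:-, EMIT:-] out:P1(v=0); in:P3
Tick 6: [PARSE:-, VALIDATE:P3(v=13,ok=T), TRANSFORM:P2(v=0,ok=F), EMIT:-] out:-; in:-
Tick 7: [PARSE:-, VALIDATE:-, TRANSFORM:P3(v=39,ok=T), EMIT:P2(v=0,ok=F)] out:-; in:-
Tick 8: [PARSE:-, VALIDATE:-, TRANSFORM:-, EMIT:P3(v=39,ok=T)] out:P2(v=0); in:-
Tick 9: [PARSE:-, VALIDATE:-, TRANSFORM:-, EMIT:-] out:P3(v=39); in:-
P2: arrives tick 4, valid=False (id=2, id%3=2), emit tick 8, final value 0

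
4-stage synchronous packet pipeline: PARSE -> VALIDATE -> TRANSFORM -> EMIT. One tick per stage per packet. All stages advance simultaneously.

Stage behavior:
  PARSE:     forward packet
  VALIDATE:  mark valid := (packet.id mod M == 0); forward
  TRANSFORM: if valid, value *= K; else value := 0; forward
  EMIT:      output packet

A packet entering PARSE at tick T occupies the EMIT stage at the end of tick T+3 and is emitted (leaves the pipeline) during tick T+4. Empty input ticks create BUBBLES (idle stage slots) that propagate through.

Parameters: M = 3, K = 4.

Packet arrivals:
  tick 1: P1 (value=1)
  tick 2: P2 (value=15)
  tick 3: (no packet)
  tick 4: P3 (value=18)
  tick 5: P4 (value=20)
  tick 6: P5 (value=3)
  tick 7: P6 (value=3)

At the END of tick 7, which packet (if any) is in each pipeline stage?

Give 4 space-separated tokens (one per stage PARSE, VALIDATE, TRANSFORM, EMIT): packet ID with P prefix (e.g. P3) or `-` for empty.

Tick 1: [PARSE:P1(v=1,ok=F), VALIDATE:-, TRANSFORM:-, EMIT:-] out:-; in:P1
Tick 2: [PARSE:P2(v=15,ok=F), VALIDATE:P1(v=1,ok=F), TRANSFORM:-, EMIT:-] out:-; in:P2
Tick 3: [PARSE:-, VALIDATE:P2(v=15,ok=F), TRANSFORM:P1(v=0,ok=F), EMIT:-] out:-; in:-
Tick 4: [PARSE:P3(v=18,ok=F), VALIDATE:-, TRANSFORM:P2(v=0,ok=F), EMIT:P1(v=0,ok=F)] out:-; in:P3
Tick 5: [PARSE:P4(v=20,ok=F), VALIDATE:P3(v=18,ok=T), TRANSFORM:-, EMIT:P2(v=0,ok=F)] out:P1(v=0); in:P4
Tick 6: [PARSE:P5(v=3,ok=F), VALIDATE:P4(v=20,ok=F), TRANSFORM:P3(v=72,ok=T), EMIT:-] out:P2(v=0); in:P5
Tick 7: [PARSE:P6(v=3,ok=F), VALIDATE:P5(v=3,ok=F), TRANSFORM:P4(v=0,ok=F), EMIT:P3(v=72,ok=T)] out:-; in:P6
At end of tick 7: ['P6', 'P5', 'P4', 'P3']

Answer: P6 P5 P4 P3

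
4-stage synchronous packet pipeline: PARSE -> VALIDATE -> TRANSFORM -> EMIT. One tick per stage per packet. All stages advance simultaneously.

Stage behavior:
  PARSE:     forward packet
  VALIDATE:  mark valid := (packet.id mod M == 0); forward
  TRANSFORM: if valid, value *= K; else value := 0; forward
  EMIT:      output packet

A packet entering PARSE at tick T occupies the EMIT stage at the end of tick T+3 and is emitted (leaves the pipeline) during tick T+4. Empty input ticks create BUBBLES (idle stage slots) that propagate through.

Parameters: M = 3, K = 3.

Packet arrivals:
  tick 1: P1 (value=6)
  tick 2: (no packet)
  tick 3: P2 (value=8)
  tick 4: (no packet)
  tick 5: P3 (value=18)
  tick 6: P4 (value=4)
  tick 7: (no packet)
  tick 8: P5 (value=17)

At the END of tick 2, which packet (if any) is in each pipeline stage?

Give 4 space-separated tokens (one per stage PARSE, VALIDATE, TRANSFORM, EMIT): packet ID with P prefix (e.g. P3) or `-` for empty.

Tick 1: [PARSE:P1(v=6,ok=F), VALIDATE:-, TRANSFORM:-, EMIT:-] out:-; in:P1
Tick 2: [PARSE:-, VALIDATE:P1(v=6,ok=F), TRANSFORM:-, EMIT:-] out:-; in:-
At end of tick 2: ['-', 'P1', '-', '-']

Answer: - P1 - -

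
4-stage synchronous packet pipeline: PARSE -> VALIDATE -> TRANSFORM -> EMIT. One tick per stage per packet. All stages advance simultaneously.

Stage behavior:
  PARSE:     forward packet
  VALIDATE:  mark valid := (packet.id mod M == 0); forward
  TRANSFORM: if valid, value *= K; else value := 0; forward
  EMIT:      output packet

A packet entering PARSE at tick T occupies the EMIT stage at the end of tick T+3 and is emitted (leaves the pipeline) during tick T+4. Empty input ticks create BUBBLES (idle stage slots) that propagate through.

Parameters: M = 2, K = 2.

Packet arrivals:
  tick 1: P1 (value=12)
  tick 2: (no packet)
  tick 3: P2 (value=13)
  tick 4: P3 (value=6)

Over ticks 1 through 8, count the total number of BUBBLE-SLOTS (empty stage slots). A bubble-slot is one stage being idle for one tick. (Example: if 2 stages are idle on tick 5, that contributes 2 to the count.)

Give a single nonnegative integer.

Answer: 20

Derivation:
Tick 1: [PARSE:P1(v=12,ok=F), VALIDATE:-, TRANSFORM:-, EMIT:-] out:-; bubbles=3
Tick 2: [PARSE:-, VALIDATE:P1(v=12,ok=F), TRANSFORM:-, EMIT:-] out:-; bubbles=3
Tick 3: [PARSE:P2(v=13,ok=F), VALIDATE:-, TRANSFORM:P1(v=0,ok=F), EMIT:-] out:-; bubbles=2
Tick 4: [PARSE:P3(v=6,ok=F), VALIDATE:P2(v=13,ok=T), TRANSFORM:-, EMIT:P1(v=0,ok=F)] out:-; bubbles=1
Tick 5: [PARSE:-, VALIDATE:P3(v=6,ok=F), TRANSFORM:P2(v=26,ok=T), EMIT:-] out:P1(v=0); bubbles=2
Tick 6: [PARSE:-, VALIDATE:-, TRANSFORM:P3(v=0,ok=F), EMIT:P2(v=26,ok=T)] out:-; bubbles=2
Tick 7: [PARSE:-, VALIDATE:-, TRANSFORM:-, EMIT:P3(v=0,ok=F)] out:P2(v=26); bubbles=3
Tick 8: [PARSE:-, VALIDATE:-, TRANSFORM:-, EMIT:-] out:P3(v=0); bubbles=4
Total bubble-slots: 20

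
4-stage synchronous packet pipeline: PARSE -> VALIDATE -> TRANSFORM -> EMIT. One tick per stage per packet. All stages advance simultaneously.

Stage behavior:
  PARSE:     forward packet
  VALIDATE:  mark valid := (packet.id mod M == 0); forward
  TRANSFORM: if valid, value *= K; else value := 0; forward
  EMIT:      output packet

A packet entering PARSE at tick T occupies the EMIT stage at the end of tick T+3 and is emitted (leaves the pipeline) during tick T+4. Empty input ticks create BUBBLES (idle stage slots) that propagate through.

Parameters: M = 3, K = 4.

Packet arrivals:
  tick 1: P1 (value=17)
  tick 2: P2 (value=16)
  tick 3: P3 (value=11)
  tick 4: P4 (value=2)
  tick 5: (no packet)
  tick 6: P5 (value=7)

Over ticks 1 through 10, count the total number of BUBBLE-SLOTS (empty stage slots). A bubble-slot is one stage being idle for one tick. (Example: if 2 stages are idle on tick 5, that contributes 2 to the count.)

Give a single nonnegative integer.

Answer: 20

Derivation:
Tick 1: [PARSE:P1(v=17,ok=F), VALIDATE:-, TRANSFORM:-, EMIT:-] out:-; bubbles=3
Tick 2: [PARSE:P2(v=16,ok=F), VALIDATE:P1(v=17,ok=F), TRANSFORM:-, EMIT:-] out:-; bubbles=2
Tick 3: [PARSE:P3(v=11,ok=F), VALIDATE:P2(v=16,ok=F), TRANSFORM:P1(v=0,ok=F), EMIT:-] out:-; bubbles=1
Tick 4: [PARSE:P4(v=2,ok=F), VALIDATE:P3(v=11,ok=T), TRANSFORM:P2(v=0,ok=F), EMIT:P1(v=0,ok=F)] out:-; bubbles=0
Tick 5: [PARSE:-, VALIDATE:P4(v=2,ok=F), TRANSFORM:P3(v=44,ok=T), EMIT:P2(v=0,ok=F)] out:P1(v=0); bubbles=1
Tick 6: [PARSE:P5(v=7,ok=F), VALIDATE:-, TRANSFORM:P4(v=0,ok=F), EMIT:P3(v=44,ok=T)] out:P2(v=0); bubbles=1
Tick 7: [PARSE:-, VALIDATE:P5(v=7,ok=F), TRANSFORM:-, EMIT:P4(v=0,ok=F)] out:P3(v=44); bubbles=2
Tick 8: [PARSE:-, VALIDATE:-, TRANSFORM:P5(v=0,ok=F), EMIT:-] out:P4(v=0); bubbles=3
Tick 9: [PARSE:-, VALIDATE:-, TRANSFORM:-, EMIT:P5(v=0,ok=F)] out:-; bubbles=3
Tick 10: [PARSE:-, VALIDATE:-, TRANSFORM:-, EMIT:-] out:P5(v=0); bubbles=4
Total bubble-slots: 20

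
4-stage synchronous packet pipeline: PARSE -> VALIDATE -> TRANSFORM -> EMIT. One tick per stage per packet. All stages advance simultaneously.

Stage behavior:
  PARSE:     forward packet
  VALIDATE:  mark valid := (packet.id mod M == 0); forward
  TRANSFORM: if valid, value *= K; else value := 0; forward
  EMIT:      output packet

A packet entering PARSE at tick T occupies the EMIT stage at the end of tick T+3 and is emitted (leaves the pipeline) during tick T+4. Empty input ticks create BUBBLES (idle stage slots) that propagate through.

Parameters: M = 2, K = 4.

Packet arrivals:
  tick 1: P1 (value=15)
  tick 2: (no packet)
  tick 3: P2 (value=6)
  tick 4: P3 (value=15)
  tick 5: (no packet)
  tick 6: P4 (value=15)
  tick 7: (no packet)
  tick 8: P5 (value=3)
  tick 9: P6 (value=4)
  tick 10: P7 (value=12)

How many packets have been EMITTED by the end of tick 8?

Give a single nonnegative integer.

Tick 1: [PARSE:P1(v=15,ok=F), VALIDATE:-, TRANSFORM:-, EMIT:-] out:-; in:P1
Tick 2: [PARSE:-, VALIDATE:P1(v=15,ok=F), TRANSFORM:-, EMIT:-] out:-; in:-
Tick 3: [PARSE:P2(v=6,ok=F), VALIDATE:-, TRANSFORM:P1(v=0,ok=F), EMIT:-] out:-; in:P2
Tick 4: [PARSE:P3(v=15,ok=F), VALIDATE:P2(v=6,ok=T), TRANSFORM:-, EMIT:P1(v=0,ok=F)] out:-; in:P3
Tick 5: [PARSE:-, VALIDATE:P3(v=15,ok=F), TRANSFORM:P2(v=24,ok=T), EMIT:-] out:P1(v=0); in:-
Tick 6: [PARSE:P4(v=15,ok=F), VALIDATE:-, TRANSFORM:P3(v=0,ok=F), EMIT:P2(v=24,ok=T)] out:-; in:P4
Tick 7: [PARSE:-, VALIDATE:P4(v=15,ok=T), TRANSFORM:-, EMIT:P3(v=0,ok=F)] out:P2(v=24); in:-
Tick 8: [PARSE:P5(v=3,ok=F), VALIDATE:-, TRANSFORM:P4(v=60,ok=T), EMIT:-] out:P3(v=0); in:P5
Emitted by tick 8: ['P1', 'P2', 'P3']

Answer: 3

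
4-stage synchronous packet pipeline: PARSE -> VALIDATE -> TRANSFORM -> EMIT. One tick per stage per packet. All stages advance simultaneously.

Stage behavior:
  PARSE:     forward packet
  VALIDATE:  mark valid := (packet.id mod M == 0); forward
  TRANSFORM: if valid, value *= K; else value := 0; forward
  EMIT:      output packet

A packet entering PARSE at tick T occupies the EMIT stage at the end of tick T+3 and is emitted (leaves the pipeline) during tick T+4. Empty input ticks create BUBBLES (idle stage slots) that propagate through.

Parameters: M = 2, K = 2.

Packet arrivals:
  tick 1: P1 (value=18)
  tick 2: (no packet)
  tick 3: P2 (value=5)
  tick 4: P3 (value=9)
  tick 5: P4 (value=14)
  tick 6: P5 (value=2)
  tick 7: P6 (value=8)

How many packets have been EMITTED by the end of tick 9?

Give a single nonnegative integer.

Tick 1: [PARSE:P1(v=18,ok=F), VALIDATE:-, TRANSFORM:-, EMIT:-] out:-; in:P1
Tick 2: [PARSE:-, VALIDATE:P1(v=18,ok=F), TRANSFORM:-, EMIT:-] out:-; in:-
Tick 3: [PARSE:P2(v=5,ok=F), VALIDATE:-, TRANSFORM:P1(v=0,ok=F), EMIT:-] out:-; in:P2
Tick 4: [PARSE:P3(v=9,ok=F), VALIDATE:P2(v=5,ok=T), TRANSFORM:-, EMIT:P1(v=0,ok=F)] out:-; in:P3
Tick 5: [PARSE:P4(v=14,ok=F), VALIDATE:P3(v=9,ok=F), TRANSFORM:P2(v=10,ok=T), EMIT:-] out:P1(v=0); in:P4
Tick 6: [PARSE:P5(v=2,ok=F), VALIDATE:P4(v=14,ok=T), TRANSFORM:P3(v=0,ok=F), EMIT:P2(v=10,ok=T)] out:-; in:P5
Tick 7: [PARSE:P6(v=8,ok=F), VALIDATE:P5(v=2,ok=F), TRANSFORM:P4(v=28,ok=T), EMIT:P3(v=0,ok=F)] out:P2(v=10); in:P6
Tick 8: [PARSE:-, VALIDATE:P6(v=8,ok=T), TRANSFORM:P5(v=0,ok=F), EMIT:P4(v=28,ok=T)] out:P3(v=0); in:-
Tick 9: [PARSE:-, VALIDATE:-, TRANSFORM:P6(v=16,ok=T), EMIT:P5(v=0,ok=F)] out:P4(v=28); in:-
Emitted by tick 9: ['P1', 'P2', 'P3', 'P4']

Answer: 4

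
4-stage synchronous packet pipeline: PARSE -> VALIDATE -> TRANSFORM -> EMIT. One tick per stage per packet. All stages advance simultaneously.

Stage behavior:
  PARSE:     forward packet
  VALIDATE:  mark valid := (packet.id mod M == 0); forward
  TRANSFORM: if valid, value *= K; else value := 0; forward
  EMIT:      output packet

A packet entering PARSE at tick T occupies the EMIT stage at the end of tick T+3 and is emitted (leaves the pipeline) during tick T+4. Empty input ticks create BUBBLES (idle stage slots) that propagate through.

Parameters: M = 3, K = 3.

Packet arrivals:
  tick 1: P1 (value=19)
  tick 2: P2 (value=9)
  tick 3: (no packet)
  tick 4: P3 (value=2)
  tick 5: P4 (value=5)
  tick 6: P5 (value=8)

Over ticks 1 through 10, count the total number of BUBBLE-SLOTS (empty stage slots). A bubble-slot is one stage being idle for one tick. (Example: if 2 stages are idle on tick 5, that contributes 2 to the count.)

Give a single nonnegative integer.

Answer: 20

Derivation:
Tick 1: [PARSE:P1(v=19,ok=F), VALIDATE:-, TRANSFORM:-, EMIT:-] out:-; bubbles=3
Tick 2: [PARSE:P2(v=9,ok=F), VALIDATE:P1(v=19,ok=F), TRANSFORM:-, EMIT:-] out:-; bubbles=2
Tick 3: [PARSE:-, VALIDATE:P2(v=9,ok=F), TRANSFORM:P1(v=0,ok=F), EMIT:-] out:-; bubbles=2
Tick 4: [PARSE:P3(v=2,ok=F), VALIDATE:-, TRANSFORM:P2(v=0,ok=F), EMIT:P1(v=0,ok=F)] out:-; bubbles=1
Tick 5: [PARSE:P4(v=5,ok=F), VALIDATE:P3(v=2,ok=T), TRANSFORM:-, EMIT:P2(v=0,ok=F)] out:P1(v=0); bubbles=1
Tick 6: [PARSE:P5(v=8,ok=F), VALIDATE:P4(v=5,ok=F), TRANSFORM:P3(v=6,ok=T), EMIT:-] out:P2(v=0); bubbles=1
Tick 7: [PARSE:-, VALIDATE:P5(v=8,ok=F), TRANSFORM:P4(v=0,ok=F), EMIT:P3(v=6,ok=T)] out:-; bubbles=1
Tick 8: [PARSE:-, VALIDATE:-, TRANSFORM:P5(v=0,ok=F), EMIT:P4(v=0,ok=F)] out:P3(v=6); bubbles=2
Tick 9: [PARSE:-, VALIDATE:-, TRANSFORM:-, EMIT:P5(v=0,ok=F)] out:P4(v=0); bubbles=3
Tick 10: [PARSE:-, VALIDATE:-, TRANSFORM:-, EMIT:-] out:P5(v=0); bubbles=4
Total bubble-slots: 20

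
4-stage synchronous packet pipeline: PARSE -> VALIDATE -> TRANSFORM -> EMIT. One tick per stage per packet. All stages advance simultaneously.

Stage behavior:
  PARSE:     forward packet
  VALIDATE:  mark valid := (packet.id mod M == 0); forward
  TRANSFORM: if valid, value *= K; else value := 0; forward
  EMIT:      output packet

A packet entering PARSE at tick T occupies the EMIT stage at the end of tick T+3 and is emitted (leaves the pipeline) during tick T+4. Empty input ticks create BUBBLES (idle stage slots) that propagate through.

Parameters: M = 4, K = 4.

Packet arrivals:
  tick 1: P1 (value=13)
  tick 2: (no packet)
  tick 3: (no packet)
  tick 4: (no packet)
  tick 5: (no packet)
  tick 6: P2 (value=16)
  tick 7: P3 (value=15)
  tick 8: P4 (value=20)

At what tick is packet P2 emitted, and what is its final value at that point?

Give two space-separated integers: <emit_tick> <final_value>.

Tick 1: [PARSE:P1(v=13,ok=F), VALIDATE:-, TRANSFORM:-, EMIT:-] out:-; in:P1
Tick 2: [PARSE:-, VALIDATE:P1(v=13,ok=F), TRANSFORM:-, EMIT:-] out:-; in:-
Tick 3: [PARSE:-, VALIDATE:-, TRANSFORM:P1(v=0,ok=F), EMIT:-] out:-; in:-
Tick 4: [PARSE:-, VALIDATE:-, TRANSFORM:-, EMIT:P1(v=0,ok=F)] out:-; in:-
Tick 5: [PARSE:-, VALIDATE:-, TRANSFORM:-, EMIT:-] out:P1(v=0); in:-
Tick 6: [PARSE:P2(v=16,ok=F), VALIDATE:-, TRANSFORM:-, EMIT:-] out:-; in:P2
Tick 7: [PARSE:P3(v=15,ok=F), VALIDATE:P2(v=16,ok=F), TRANSFORM:-, EMIT:-] out:-; in:P3
Tick 8: [PARSE:P4(v=20,ok=F), VALIDATE:P3(v=15,ok=F), TRANSFORM:P2(v=0,ok=F), EMIT:-] out:-; in:P4
Tick 9: [PARSE:-, VALIDATE:P4(v=20,ok=T), TRANSFORM:P3(v=0,ok=F), EMIT:P2(v=0,ok=F)] out:-; in:-
Tick 10: [PARSE:-, VALIDATE:-, TRANSFORM:P4(v=80,ok=T), EMIT:P3(v=0,ok=F)] out:P2(v=0); in:-
Tick 11: [PARSE:-, VALIDATE:-, TRANSFORM:-, EMIT:P4(v=80,ok=T)] out:P3(v=0); in:-
Tick 12: [PARSE:-, VALIDATE:-, TRANSFORM:-, EMIT:-] out:P4(v=80); in:-
P2: arrives tick 6, valid=False (id=2, id%4=2), emit tick 10, final value 0

Answer: 10 0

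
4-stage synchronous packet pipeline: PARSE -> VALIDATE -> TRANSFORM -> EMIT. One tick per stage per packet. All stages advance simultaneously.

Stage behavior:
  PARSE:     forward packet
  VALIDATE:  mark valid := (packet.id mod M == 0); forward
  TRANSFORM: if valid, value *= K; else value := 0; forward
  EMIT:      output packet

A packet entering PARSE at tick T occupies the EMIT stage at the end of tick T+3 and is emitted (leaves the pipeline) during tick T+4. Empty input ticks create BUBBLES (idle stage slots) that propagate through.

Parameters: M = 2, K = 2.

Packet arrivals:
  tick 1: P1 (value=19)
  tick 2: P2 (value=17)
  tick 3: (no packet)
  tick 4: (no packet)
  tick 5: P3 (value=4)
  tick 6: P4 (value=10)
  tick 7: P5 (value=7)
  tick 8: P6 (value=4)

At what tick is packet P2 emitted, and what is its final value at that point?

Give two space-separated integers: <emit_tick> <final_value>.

Answer: 6 34

Derivation:
Tick 1: [PARSE:P1(v=19,ok=F), VALIDATE:-, TRANSFORM:-, EMIT:-] out:-; in:P1
Tick 2: [PARSE:P2(v=17,ok=F), VALIDATE:P1(v=19,ok=F), TRANSFORM:-, EMIT:-] out:-; in:P2
Tick 3: [PARSE:-, VALIDATE:P2(v=17,ok=T), TRANSFORM:P1(v=0,ok=F), EMIT:-] out:-; in:-
Tick 4: [PARSE:-, VALIDATE:-, TRANSFORM:P2(v=34,ok=T), EMIT:P1(v=0,ok=F)] out:-; in:-
Tick 5: [PARSE:P3(v=4,ok=F), VALIDATE:-, TRANSFORM:-, EMIT:P2(v=34,ok=T)] out:P1(v=0); in:P3
Tick 6: [PARSE:P4(v=10,ok=F), VALIDATE:P3(v=4,ok=F), TRANSFORM:-, EMIT:-] out:P2(v=34); in:P4
Tick 7: [PARSE:P5(v=7,ok=F), VALIDATE:P4(v=10,ok=T), TRANSFORM:P3(v=0,ok=F), EMIT:-] out:-; in:P5
Tick 8: [PARSE:P6(v=4,ok=F), VALIDATE:P5(v=7,ok=F), TRANSFORM:P4(v=20,ok=T), EMIT:P3(v=0,ok=F)] out:-; in:P6
Tick 9: [PARSE:-, VALIDATE:P6(v=4,ok=T), TRANSFORM:P5(v=0,ok=F), EMIT:P4(v=20,ok=T)] out:P3(v=0); in:-
Tick 10: [PARSE:-, VALIDATE:-, TRANSFORM:P6(v=8,ok=T), EMIT:P5(v=0,ok=F)] out:P4(v=20); in:-
Tick 11: [PARSE:-, VALIDATE:-, TRANSFORM:-, EMIT:P6(v=8,ok=T)] out:P5(v=0); in:-
Tick 12: [PARSE:-, VALIDATE:-, TRANSFORM:-, EMIT:-] out:P6(v=8); in:-
P2: arrives tick 2, valid=True (id=2, id%2=0), emit tick 6, final value 34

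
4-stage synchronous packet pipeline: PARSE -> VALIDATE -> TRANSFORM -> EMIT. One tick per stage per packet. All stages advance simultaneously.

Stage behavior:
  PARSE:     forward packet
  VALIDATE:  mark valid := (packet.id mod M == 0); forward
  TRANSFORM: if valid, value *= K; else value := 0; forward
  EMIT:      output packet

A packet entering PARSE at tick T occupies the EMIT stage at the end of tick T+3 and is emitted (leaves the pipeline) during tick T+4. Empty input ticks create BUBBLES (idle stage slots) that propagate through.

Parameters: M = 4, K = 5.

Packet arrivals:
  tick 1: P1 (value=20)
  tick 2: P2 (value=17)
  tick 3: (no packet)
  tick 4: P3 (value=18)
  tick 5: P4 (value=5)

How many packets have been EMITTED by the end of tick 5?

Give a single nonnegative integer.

Answer: 1

Derivation:
Tick 1: [PARSE:P1(v=20,ok=F), VALIDATE:-, TRANSFORM:-, EMIT:-] out:-; in:P1
Tick 2: [PARSE:P2(v=17,ok=F), VALIDATE:P1(v=20,ok=F), TRANSFORM:-, EMIT:-] out:-; in:P2
Tick 3: [PARSE:-, VALIDATE:P2(v=17,ok=F), TRANSFORM:P1(v=0,ok=F), EMIT:-] out:-; in:-
Tick 4: [PARSE:P3(v=18,ok=F), VALIDATE:-, TRANSFORM:P2(v=0,ok=F), EMIT:P1(v=0,ok=F)] out:-; in:P3
Tick 5: [PARSE:P4(v=5,ok=F), VALIDATE:P3(v=18,ok=F), TRANSFORM:-, EMIT:P2(v=0,ok=F)] out:P1(v=0); in:P4
Emitted by tick 5: ['P1']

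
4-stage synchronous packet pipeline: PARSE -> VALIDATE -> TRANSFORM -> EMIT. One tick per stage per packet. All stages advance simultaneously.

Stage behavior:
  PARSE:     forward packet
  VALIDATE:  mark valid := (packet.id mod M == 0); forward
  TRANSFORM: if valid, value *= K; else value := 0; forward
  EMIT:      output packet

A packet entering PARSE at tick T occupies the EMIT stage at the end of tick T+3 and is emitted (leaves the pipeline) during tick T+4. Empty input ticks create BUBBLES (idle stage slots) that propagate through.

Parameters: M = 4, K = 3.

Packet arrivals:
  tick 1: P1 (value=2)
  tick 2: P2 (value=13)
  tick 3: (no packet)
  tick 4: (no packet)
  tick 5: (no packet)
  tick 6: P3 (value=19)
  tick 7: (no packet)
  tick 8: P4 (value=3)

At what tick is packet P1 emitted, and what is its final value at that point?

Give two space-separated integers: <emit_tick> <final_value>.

Tick 1: [PARSE:P1(v=2,ok=F), VALIDATE:-, TRANSFORM:-, EMIT:-] out:-; in:P1
Tick 2: [PARSE:P2(v=13,ok=F), VALIDATE:P1(v=2,ok=F), TRANSFORM:-, EMIT:-] out:-; in:P2
Tick 3: [PARSE:-, VALIDATE:P2(v=13,ok=F), TRANSFORM:P1(v=0,ok=F), EMIT:-] out:-; in:-
Tick 4: [PARSE:-, VALIDATE:-, TRANSFORM:P2(v=0,ok=F), EMIT:P1(v=0,ok=F)] out:-; in:-
Tick 5: [PARSE:-, VALIDATE:-, TRANSFORM:-, EMIT:P2(v=0,ok=F)] out:P1(v=0); in:-
Tick 6: [PARSE:P3(v=19,ok=F), VALIDATE:-, TRANSFORM:-, EMIT:-] out:P2(v=0); in:P3
Tick 7: [PARSE:-, VALIDATE:P3(v=19,ok=F), TRANSFORM:-, EMIT:-] out:-; in:-
Tick 8: [PARSE:P4(v=3,ok=F), VALIDATE:-, TRANSFORM:P3(v=0,ok=F), EMIT:-] out:-; in:P4
Tick 9: [PARSE:-, VALIDATE:P4(v=3,ok=T), TRANSFORM:-, EMIT:P3(v=0,ok=F)] out:-; in:-
Tick 10: [PARSE:-, VALIDATE:-, TRANSFORM:P4(v=9,ok=T), EMIT:-] out:P3(v=0); in:-
Tick 11: [PARSE:-, VALIDATE:-, TRANSFORM:-, EMIT:P4(v=9,ok=T)] out:-; in:-
Tick 12: [PARSE:-, VALIDATE:-, TRANSFORM:-, EMIT:-] out:P4(v=9); in:-
P1: arrives tick 1, valid=False (id=1, id%4=1), emit tick 5, final value 0

Answer: 5 0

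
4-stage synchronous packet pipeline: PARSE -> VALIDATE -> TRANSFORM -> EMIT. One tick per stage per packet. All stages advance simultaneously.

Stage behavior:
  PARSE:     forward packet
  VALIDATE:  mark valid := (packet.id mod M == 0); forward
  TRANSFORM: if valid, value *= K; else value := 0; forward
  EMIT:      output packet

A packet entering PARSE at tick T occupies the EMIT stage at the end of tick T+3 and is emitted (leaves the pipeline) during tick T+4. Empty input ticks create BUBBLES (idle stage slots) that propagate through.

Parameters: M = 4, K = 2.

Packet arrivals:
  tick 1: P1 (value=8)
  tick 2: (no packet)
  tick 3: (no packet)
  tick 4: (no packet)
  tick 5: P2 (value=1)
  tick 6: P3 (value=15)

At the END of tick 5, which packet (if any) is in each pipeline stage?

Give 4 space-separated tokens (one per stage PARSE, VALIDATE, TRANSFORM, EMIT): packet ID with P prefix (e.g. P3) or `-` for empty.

Answer: P2 - - -

Derivation:
Tick 1: [PARSE:P1(v=8,ok=F), VALIDATE:-, TRANSFORM:-, EMIT:-] out:-; in:P1
Tick 2: [PARSE:-, VALIDATE:P1(v=8,ok=F), TRANSFORM:-, EMIT:-] out:-; in:-
Tick 3: [PARSE:-, VALIDATE:-, TRANSFORM:P1(v=0,ok=F), EMIT:-] out:-; in:-
Tick 4: [PARSE:-, VALIDATE:-, TRANSFORM:-, EMIT:P1(v=0,ok=F)] out:-; in:-
Tick 5: [PARSE:P2(v=1,ok=F), VALIDATE:-, TRANSFORM:-, EMIT:-] out:P1(v=0); in:P2
At end of tick 5: ['P2', '-', '-', '-']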